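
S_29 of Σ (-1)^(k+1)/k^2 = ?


S = 1 - 1/4 + 1/9 - 1/16 + 1/25 - 1/36 + 1/49 - 1/64 ± ...
= 0.823
(Full series converges to +π²/12 ≈ +0.8225)

S_29 = 0.823


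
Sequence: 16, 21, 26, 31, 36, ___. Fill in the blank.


Pattern: arithmetic (d=5)
Terms: 16, 21, 26, 31, 36
Next term = 41

Next term = 41


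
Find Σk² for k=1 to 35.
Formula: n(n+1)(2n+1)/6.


n = 35
n(n+1)(2n+1)/6 = 35×36×71/6
= 89460/6 = 14910

Σk² = 14910


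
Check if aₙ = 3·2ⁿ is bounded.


aₙ = 3·2ⁿ → as n→∞, aₙ→∞ (since base 2 > 1)
No finite upper bound exists
The sequence is UNBOUNDED

Unbounded (aₙ → ∞ as n → ∞)


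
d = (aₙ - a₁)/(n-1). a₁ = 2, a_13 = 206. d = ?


d = (aₙ - a₁)/(n-1)
= (206 - 2)/(13-1)
= 204/12 = 17

d = 17


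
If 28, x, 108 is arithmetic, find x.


AM = (28 + 108)/2 = 136/2 = 68

AM = 68


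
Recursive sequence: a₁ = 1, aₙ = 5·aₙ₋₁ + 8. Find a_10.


Computing step by step:
a_1 = 1
a_2 = 13
a_3 = 73
a_4 = 373
a_5 = 1873
a_6 = 9373
a_7 = 46873
a_8 = 234373
a_9 = 1171873
a_10 = 5859373


a_10 = 5859373


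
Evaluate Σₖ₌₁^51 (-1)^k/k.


S = -1 + 1/2 - 1/3 + 1/4 - 1/5 + 1/6 - 1/7 + 1/8 ± ...
= -0.7029
(Full series converges to -ln(2) ≈ -0.6931)

S_51 = -0.7029


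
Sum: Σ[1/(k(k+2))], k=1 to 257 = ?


1/(k(k+2)) = (1/2)·(1/k - 1/(k+2)) (partial fractions)
Telescoping: Σ = (1/2)·(1 + 1/2 - 1/258 - 1/259) = 24929/33411

Sum = 24929/33411


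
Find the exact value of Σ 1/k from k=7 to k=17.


Σₖ₌7^17 1/k = 1/7 + 1/8 + 1/9 + ... + 1/17
= 2424847/2450448
≈ 0.9896

Sum = 2424847/2450448 ≈ 0.9896


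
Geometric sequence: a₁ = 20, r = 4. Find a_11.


aₙ = a₁·r^(n-1)
= 20×4^10
= 20×1048576
= 20971520

a_11 = 20971520


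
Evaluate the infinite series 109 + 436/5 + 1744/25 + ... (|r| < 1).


S∞ = a₁/(1-r) = 109/(1 - 4/5)
= 109/(1/5)
= 545

S∞ = 545


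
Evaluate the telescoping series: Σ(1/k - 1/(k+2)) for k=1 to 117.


Telescoping with gap 2: two head and two tail terms survive.
= (1 + 1/2) - (1/118 + 1/119)
= 3/2 - 1/118 - 1/119 = 10413/7021

Sum = 10413/7021


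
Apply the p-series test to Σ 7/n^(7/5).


p-series test: Σ c/n^p converges if p > 1, diverges if p ≤ 1 (constant c > 0 doesn't affect convergence).
p = 7/5
7/5 > 1 → CONVERGES

Converges (p = 7/5 > 1)


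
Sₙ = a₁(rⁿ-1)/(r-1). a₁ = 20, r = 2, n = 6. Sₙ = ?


Sₙ = 20×(2^6 - 1)/(2 - 1)
= 20×(64 - 1)/1
= 20×63/1
= 1260

S_6 = 1260


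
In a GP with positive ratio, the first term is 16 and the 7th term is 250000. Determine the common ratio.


r^(n-1) = aₙ/a₁
r^6 = 250000/16 = 15625
r = 15625^(1/6)
= ±5; taking r > 0 gives r = 5

r = 5


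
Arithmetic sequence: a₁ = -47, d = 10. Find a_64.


aₙ = a₁ + (n-1)d
= -47 + (64-1)×10
= -47 + 630
= 583

a_64 = 583


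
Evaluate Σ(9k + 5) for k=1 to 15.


Σ(9k+5) = 9·Σk + 5·n
= 9·120 + 5·15
= 1080 + 75 = 1155

Σ = 1155


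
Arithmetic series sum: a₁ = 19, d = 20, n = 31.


aₙ = 19 + (31-1)×20 = 619
Sₙ = n(a₁+aₙ)/2 = 31×(19+619)/2
= 31×638/2 = 9889

S_31 = 9889


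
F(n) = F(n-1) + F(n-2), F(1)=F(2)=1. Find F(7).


Fibonacci sequence: 1, 1, 2, 3, 5, 8, 13
F(7) = 13

F(7) = 13


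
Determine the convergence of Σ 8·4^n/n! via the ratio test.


aₙ = 8·4^n/n!
a_{n+1}/aₙ = 4^(n+1)/(n+1)! × n!/4^n  (constant 8 cancels)
= 4/(n+1)
L = lim(n→∞) 4/(n+1) = 0
L < 1 → series CONVERGES

Converges (ratio test: L = 0 < 1)


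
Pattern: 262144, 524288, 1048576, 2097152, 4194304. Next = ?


Pattern: powers of 2: 2ⁿ
Terms: 262144, 524288, 1048576, 2097152, 4194304
Next term = 8388608

Next term = 8388608


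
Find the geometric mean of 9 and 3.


GM = √(9×3) = √27 = 5.1962

GM = 5.1962


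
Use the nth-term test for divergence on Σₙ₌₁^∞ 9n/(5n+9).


lim(n→∞) 9n/(5n+9) = 9/5 = 9/5  (divide numerator and denominator by n)
lim aₙ = 9/5 ≠ 0 → series DIVERGES

Diverges (lim aₙ = 9/5 ≠ 0)


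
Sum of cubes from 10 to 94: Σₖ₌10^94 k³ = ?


Σₖ₌10^94 k³ = [94·95/2]² − [9·10/2]²
= 19936225 − 2025 = 19934200

Σk³ = 19934200


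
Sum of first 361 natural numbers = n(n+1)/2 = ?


n(n+1)/2 = 361×362/2 = 130682/2 = 65341

Σk = 65341


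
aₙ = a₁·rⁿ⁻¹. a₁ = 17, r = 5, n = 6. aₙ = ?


aₙ = a₁·r^(n-1)
= 17×5^5
= 17×3125
= 53125

a_6 = 53125


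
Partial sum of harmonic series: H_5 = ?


H_5 = 1/1 + 1/2 + 1/3 + 1/4 + 1/5
= 137/60
≈ 2.2833

H_5 = 137/60 ≈ 2.2833


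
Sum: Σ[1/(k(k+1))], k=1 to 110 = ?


1/(k(k+1)) = 1/k - 1/(k+1) (partial fractions)
Telescoping: Σ = 1 - 1/111 = 110/111

Sum = 110/111


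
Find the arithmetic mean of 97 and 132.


AM = (97 + 132)/2 = 229/2 = 114.5

AM = 114.5


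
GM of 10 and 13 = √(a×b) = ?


GM = √(10×13) = √130 = 11.4018

GM = 11.4018


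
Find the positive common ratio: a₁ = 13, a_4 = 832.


r^(n-1) = aₙ/a₁
r^3 = 832/13 = 64
r = 64^(1/3)
= 4

r = 4


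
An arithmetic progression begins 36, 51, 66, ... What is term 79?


aₙ = a₁ + (n-1)d
= 36 + (79-1)×15
= 36 + 1170
= 1206

a_79 = 1206


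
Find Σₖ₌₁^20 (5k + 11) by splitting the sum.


Σ(5k+11) = 5·Σk + 11·n
= 5·210 + 11·20
= 1050 + 220 = 1270

Σ = 1270


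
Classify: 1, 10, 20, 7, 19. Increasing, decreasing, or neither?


Differences: 9, 10, -13, 12
Difference at position 1 is +9 (> 0) but position 3 is -13 (< 0) — sequence both rises and falls
→ NOT monotonic

Not monotonic


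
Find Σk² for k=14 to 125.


Σₖ₌14^125 k² = Σₖ₌₁^125 k² − Σₖ₌₁^13 k²
= 125·126·251/6 − 13·14·27/6
= 658875 − 819 = 658056

Σk² = 658056


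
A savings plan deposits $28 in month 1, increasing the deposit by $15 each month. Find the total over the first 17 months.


aₙ = 28 + (17-1)×15 = 268
Sₙ = n(a₁+aₙ)/2 = 17×(28+268)/2
= 17×296/2 = 2516

S_17 = 2516


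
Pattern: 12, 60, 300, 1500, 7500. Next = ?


Pattern: geometric (r=5)
Terms: 12, 60, 300, 1500, 7500
Next term = 37500

Next term = 37500


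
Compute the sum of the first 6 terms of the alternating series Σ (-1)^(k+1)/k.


S = 1 - 1/2 + 1/3 - 1/4 + 1/5 - 1/6
= 0.6167
(Full series converges to +ln(2) ≈ +0.6931)

S_6 = 0.6167


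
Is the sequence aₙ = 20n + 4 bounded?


aₙ = 20n + 4 → as n→∞, aₙ→∞
No finite upper bound exists
The sequence is UNBOUNDED

Unbounded (aₙ → ∞ as n → ∞)


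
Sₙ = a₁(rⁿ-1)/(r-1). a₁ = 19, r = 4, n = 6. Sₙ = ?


Sₙ = 19×(4^6 - 1)/(4 - 1)
= 19×(4096 - 1)/3
= 19×4095/3
= 25935

S_6 = 25935


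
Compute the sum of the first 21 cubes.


n(n+1)/2 = 21×22/2 = 231
Σk³ = 231² = 53361

Σk³ = 53361


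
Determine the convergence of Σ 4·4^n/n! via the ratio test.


aₙ = 4·4^n/n!
a_{n+1}/aₙ = 4^(n+1)/(n+1)! × n!/4^n  (constant 4 cancels)
= 4/(n+1)
L = lim(n→∞) 4/(n+1) = 0
L < 1 → series CONVERGES

Converges (ratio test: L = 0 < 1)


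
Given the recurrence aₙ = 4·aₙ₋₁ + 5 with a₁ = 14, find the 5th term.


Computing step by step:
a_1 = 14
a_2 = 61
a_3 = 249
a_4 = 1001
a_5 = 4009


a_5 = 4009


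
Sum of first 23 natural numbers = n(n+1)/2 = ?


n(n+1)/2 = 23×24/2 = 552/2 = 276

Σk = 276


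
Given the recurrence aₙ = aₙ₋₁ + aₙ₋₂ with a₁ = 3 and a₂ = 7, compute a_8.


Computing iteratively: 3, 7, 10, 17, 27, 44, 71, 115
a_8 = 115

a_8 = 115


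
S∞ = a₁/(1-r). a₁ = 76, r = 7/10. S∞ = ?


S∞ = a₁/(1-r) = 76/(1 - 7/10)
= 76/(3/10)
= 760/3

S∞ = 760/3


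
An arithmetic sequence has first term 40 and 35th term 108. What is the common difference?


d = (aₙ - a₁)/(n-1)
= (108 - 40)/(35-1)
= 68/34 = 2

d = 2


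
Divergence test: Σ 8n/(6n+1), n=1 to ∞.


lim(n→∞) 8n/(6n+1) = 8/6 = 4/3  (divide numerator and denominator by n)
lim aₙ = 4/3 ≠ 0 → series DIVERGES

Diverges (lim aₙ = 4/3 ≠ 0)


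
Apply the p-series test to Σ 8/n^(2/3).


p-series test: Σ c/n^p converges if p > 1, diverges if p ≤ 1 (constant c > 0 doesn't affect convergence).
p = 2/3
2/3 ≤ 1 → DIVERGES

Diverges (p = 2/3 ≤ 1)


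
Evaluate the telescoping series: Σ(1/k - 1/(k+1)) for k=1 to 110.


Telescoping: adjacent terms cancel.
= 1/1 - 1/111
= 1 - 1/111 = 110/111

Sum = 110/111


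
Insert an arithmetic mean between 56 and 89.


AM = (56 + 89)/2 = 145/2 = 72.5

AM = 72.5


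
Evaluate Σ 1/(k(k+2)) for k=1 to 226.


1/(k(k+2)) = (1/2)·(1/k - 1/(k+2)) (partial fractions)
Telescoping: Σ = (1/2)·(1 + 1/2 - 1/227 - 1/228) = 77179/103512

Sum = 77179/103512


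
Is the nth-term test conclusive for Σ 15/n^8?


lim(n→∞) 15/n^8 = 0
lim aₙ = 0 → nth-term test is INCONCLUSIVE
(Need other tests; this is actually a convergent p-series with p=8 > 1)

Inconclusive (lim aₙ = 0; need another test)


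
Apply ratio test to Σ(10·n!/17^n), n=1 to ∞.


aₙ = 10·n!/17^n
a_{n+1}/aₙ = (n+1)!/17^(n+1) × 17^n/n!  (constant 10 cancels)
= (n+1)/17
L = lim(n→∞) (n+1)/17 = ∞
L > 1 → series DIVERGES

Diverges (ratio test: L = ∞ > 1)


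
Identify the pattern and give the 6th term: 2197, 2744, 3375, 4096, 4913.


Pattern: perfect cubes: n³
Terms: 2197, 2744, 3375, 4096, 4913
Next term = 5832

Next term = 5832


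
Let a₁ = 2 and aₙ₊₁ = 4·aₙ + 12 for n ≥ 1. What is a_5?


Computing step by step:
a_1 = 2
a_2 = 20
a_3 = 92
a_4 = 380
a_5 = 1532


a_5 = 1532


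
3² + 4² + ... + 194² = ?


Σₖ₌3^194 k² = Σₖ₌₁^194 k² − Σₖ₌₁^2 k²
= 194·195·389/6 − 2·3·5/6
= 2452645 − 5 = 2452640

Σk² = 2452640


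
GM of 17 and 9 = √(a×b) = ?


GM = √(17×9) = √153 = 12.3693

GM = 12.3693


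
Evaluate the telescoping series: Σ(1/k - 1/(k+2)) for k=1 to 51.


Telescoping with gap 2: two head and two tail terms survive.
= (1 + 1/2) - (1/52 + 1/53)
= 3/2 - 1/52 - 1/53 = 4029/2756

Sum = 4029/2756


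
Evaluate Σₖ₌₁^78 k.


n(n+1)/2 = 78×79/2 = 6162/2 = 3081

Σk = 3081


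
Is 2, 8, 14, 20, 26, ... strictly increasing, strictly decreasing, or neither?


Differences: 6, 6, 6, 6
All differences > 0 → strictly INCREASING

Monotonically increasing


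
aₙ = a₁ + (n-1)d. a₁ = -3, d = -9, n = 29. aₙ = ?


aₙ = a₁ + (n-1)d
= -3 + (29-1)×-9
= -3 - 252
= -255

a_29 = -255


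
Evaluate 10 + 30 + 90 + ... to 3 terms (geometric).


Sₙ = 10×(3^3 - 1)/(3 - 1)
= 10×(27 - 1)/2
= 10×26/2
= 130

S_3 = 130


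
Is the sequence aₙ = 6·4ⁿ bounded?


aₙ = 6·4ⁿ → as n→∞, aₙ→∞ (since base 4 > 1)
No finite upper bound exists
The sequence is UNBOUNDED

Unbounded (aₙ → ∞ as n → ∞)


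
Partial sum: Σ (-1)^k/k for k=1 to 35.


S = -1 + 1/2 - 1/3 + 1/4 - 1/5 + 1/6 - 1/7 + 1/8 ± ...
= -0.7072
(Full series converges to -ln(2) ≈ -0.6931)

S_35 = -0.7072


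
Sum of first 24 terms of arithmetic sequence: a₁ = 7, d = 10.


aₙ = 7 + (24-1)×10 = 237
Sₙ = n(a₁+aₙ)/2 = 24×(7+237)/2
= 24×244/2 = 2928

S_24 = 2928


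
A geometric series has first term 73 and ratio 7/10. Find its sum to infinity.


S∞ = a₁/(1-r) = 73/(1 - 7/10)
= 73/(3/10)
= 730/3

S∞ = 730/3


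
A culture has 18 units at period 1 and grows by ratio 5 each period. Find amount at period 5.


aₙ = a₁·r^(n-1)
= 18×5^4
= 18×625
= 11250

a_5 = 11250


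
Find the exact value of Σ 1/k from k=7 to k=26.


Σₖ₌7^26 1/k = 1/7 + 1/8 + 1/9 + ... + 1/26
= 12532641007/8923714800
≈ 1.4044

Sum = 12532641007/8923714800 ≈ 1.4044


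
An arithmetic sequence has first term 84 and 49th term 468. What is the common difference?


d = (aₙ - a₁)/(n-1)
= (468 - 84)/(49-1)
= 384/48 = 8

d = 8


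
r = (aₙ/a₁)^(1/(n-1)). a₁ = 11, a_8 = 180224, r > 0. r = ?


r^(n-1) = aₙ/a₁
r^7 = 180224/11 = 16384
r = 16384^(1/7)
= 4

r = 4


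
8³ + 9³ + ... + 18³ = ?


Σₖ₌8^18 k³ = [18·19/2]² − [7·8/2]²
= 29241 − 784 = 28457

Σk³ = 28457


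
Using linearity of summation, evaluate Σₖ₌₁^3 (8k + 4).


Σ(8k+4) = 8·Σk + 4·n
= 8·6 + 4·3
= 48 + 12 = 60

Σ = 60


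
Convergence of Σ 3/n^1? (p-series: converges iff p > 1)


p-series test: Σ c/n^p converges if p > 1, diverges if p ≤ 1 (constant c > 0 doesn't affect convergence).
p = 1
1 ≤ 1 → DIVERGES

Diverges (p = 1 ≤ 1)


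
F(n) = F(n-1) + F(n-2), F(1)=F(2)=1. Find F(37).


Fibonacci sequence: 1, 1, 2, 3, 5, 8, 13, 21, 34, 55, 89, ...
F(37) = 24157817

F(37) = 24157817


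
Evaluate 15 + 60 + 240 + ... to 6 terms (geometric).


Sₙ = 15×(4^6 - 1)/(4 - 1)
= 15×(4096 - 1)/3
= 15×4095/3
= 20475

S_6 = 20475


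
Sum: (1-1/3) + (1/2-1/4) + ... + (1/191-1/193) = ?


Telescoping with gap 2: two head and two tail terms survive.
= (1 + 1/2) - (1/192 + 1/193)
= 3/2 - 1/192 - 1/193 = 55199/37056

Sum = 55199/37056


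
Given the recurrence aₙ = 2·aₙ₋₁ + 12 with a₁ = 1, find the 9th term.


Computing step by step:
a_1 = 1
a_2 = 14
a_3 = 40
a_4 = 92
a_5 = 196
a_6 = 404
a_7 = 820
a_8 = 1652
a_9 = 3316


a_9 = 3316


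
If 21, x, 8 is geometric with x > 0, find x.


GM = √(21×8) = √168 = 12.9615

GM = 12.9615


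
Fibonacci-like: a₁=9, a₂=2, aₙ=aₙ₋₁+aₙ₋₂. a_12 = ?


Computing iteratively: 9, 2, 11, 13, 24, 37, 61, 98, 159, 257, 416, 673
a_12 = 673

a_12 = 673


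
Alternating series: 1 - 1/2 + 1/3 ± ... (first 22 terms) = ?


S = 1 - 1/2 + 1/3 - 1/4 + 1/5 - 1/6 + 1/7 - 1/8 ± ...
= 0.6709
(Full series converges to +ln(2) ≈ +0.6931)

S_22 = 0.6709


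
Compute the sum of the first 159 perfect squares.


n = 159
n(n+1)(2n+1)/6 = 159×160×319/6
= 8115360/6 = 1352560

Σk² = 1352560


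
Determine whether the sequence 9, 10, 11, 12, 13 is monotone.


Differences: 1, 1, 1, 1
All differences > 0 → strictly INCREASING

Monotonically increasing


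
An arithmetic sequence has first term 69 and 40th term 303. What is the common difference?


d = (aₙ - a₁)/(n-1)
= (303 - 69)/(40-1)
= 234/39 = 6

d = 6


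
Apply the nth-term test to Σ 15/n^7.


lim(n→∞) 15/n^7 = 0
lim aₙ = 0 → nth-term test is INCONCLUSIVE
(Need other tests; this is actually a convergent p-series with p=7 > 1)

Inconclusive (lim aₙ = 0; need another test)


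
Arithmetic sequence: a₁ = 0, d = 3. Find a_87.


aₙ = a₁ + (n-1)d
= 0 + (87-1)×3
= 0 + 258
= 258

a_87 = 258


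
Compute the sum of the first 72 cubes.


n(n+1)/2 = 72×73/2 = 2628
Σk³ = 2628² = 6906384

Σk³ = 6906384


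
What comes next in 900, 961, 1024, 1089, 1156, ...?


Pattern: perfect squares: n²
Terms: 900, 961, 1024, 1089, 1156
Next term = 1225

Next term = 1225


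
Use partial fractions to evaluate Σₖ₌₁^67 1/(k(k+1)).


1/(k(k+1)) = 1/k - 1/(k+1) (partial fractions)
Telescoping: Σ = 1 - 1/68 = 67/68

Sum = 67/68


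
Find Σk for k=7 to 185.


Σₖ₌7^185 k = Σₖ₌₁^185 k − Σₖ₌₁^6 k
= 185·186/2 − 6·7/2
= 17205 − 21 = 17184

Σk = 17184


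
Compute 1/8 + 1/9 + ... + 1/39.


Σₖ₌8^39 1/k = 1/8 + 1/9 + 1/10 + ... + 1/39
= 115232869018999/69388720221600
≈ 1.6607

Sum = 115232869018999/69388720221600 ≈ 1.6607


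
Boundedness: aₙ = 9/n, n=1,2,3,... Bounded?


a₁ = 9, a₂ = 9/2, a₃ = 9/3, ...
0 < aₙ ≤ 9 for all n ≥ 1
Lower bound: 0, Upper bound: 9
The sequence IS bounded

Bounded (0 < aₙ ≤ 9)


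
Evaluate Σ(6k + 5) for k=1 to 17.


Σ(6k+5) = 6·Σk + 5·n
= 6·153 + 5·17
= 918 + 85 = 1003

Σ = 1003


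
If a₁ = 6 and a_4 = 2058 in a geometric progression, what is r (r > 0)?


r^(n-1) = aₙ/a₁
r^3 = 2058/6 = 343
r = 343^(1/3)
= 7

r = 7


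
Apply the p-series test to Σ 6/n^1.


p-series test: Σ c/n^p converges if p > 1, diverges if p ≤ 1 (constant c > 0 doesn't affect convergence).
p = 1
1 ≤ 1 → DIVERGES

Diverges (p = 1 ≤ 1)


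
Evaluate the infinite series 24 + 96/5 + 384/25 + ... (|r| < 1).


S∞ = a₁/(1-r) = 24/(1 - 4/5)
= 24/(1/5)
= 120

S∞ = 120


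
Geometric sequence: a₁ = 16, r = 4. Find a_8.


aₙ = a₁·r^(n-1)
= 16×4^7
= 16×16384
= 262144

a_8 = 262144


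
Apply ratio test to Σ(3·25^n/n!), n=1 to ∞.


aₙ = 3·25^n/n!
a_{n+1}/aₙ = 25^(n+1)/(n+1)! × n!/25^n  (constant 3 cancels)
= 25/(n+1)
L = lim(n→∞) 25/(n+1) = 0
L < 1 → series CONVERGES

Converges (ratio test: L = 0 < 1)


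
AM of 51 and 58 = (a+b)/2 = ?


AM = (51 + 58)/2 = 109/2 = 54.5

AM = 54.5


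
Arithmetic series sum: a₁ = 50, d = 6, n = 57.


aₙ = 50 + (57-1)×6 = 386
Sₙ = n(a₁+aₙ)/2 = 57×(50+386)/2
= 57×436/2 = 12426

S_57 = 12426


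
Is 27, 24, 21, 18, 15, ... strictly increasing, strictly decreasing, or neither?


Differences: -3, -3, -3, -3
All differences < 0 → strictly DECREASING

Monotonically decreasing


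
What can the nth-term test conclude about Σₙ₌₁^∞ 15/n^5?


lim(n→∞) 15/n^5 = 0
lim aₙ = 0 → nth-term test is INCONCLUSIVE
(Need other tests; this is actually a convergent p-series with p=5 > 1)

Inconclusive (lim aₙ = 0; need another test)


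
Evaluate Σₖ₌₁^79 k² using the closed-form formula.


n = 79
n(n+1)(2n+1)/6 = 79×80×159/6
= 1004880/6 = 167480

Σk² = 167480


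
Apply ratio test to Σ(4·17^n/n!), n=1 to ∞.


aₙ = 4·17^n/n!
a_{n+1}/aₙ = 17^(n+1)/(n+1)! × n!/17^n  (constant 4 cancels)
= 17/(n+1)
L = lim(n→∞) 17/(n+1) = 0
L < 1 → series CONVERGES

Converges (ratio test: L = 0 < 1)


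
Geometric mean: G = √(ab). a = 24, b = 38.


GM = √(24×38) = √912 = 30.1993

GM = 30.1993


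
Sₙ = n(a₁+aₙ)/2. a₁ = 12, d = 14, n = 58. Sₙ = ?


aₙ = 12 + (58-1)×14 = 810
Sₙ = n(a₁+aₙ)/2 = 58×(12+810)/2
= 58×822/2 = 23838

S_58 = 23838


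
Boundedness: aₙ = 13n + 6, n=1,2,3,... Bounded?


aₙ = 13n + 6 → as n→∞, aₙ→∞
No finite upper bound exists
The sequence is UNBOUNDED

Unbounded (aₙ → ∞ as n → ∞)


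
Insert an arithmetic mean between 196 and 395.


AM = (196 + 395)/2 = 591/2 = 295.5

AM = 295.5


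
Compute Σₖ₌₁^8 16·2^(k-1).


Sₙ = 16×(2^8 - 1)/(2 - 1)
= 16×(256 - 1)/1
= 16×255/1
= 4080

S_8 = 4080


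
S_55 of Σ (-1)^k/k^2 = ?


S = -1 + 1/4 - 1/9 + 1/16 - 1/25 + 1/36 - 1/49 + 1/64 ± ...
= -0.8226
(Full series converges to -π²/12 ≈ -0.8225)

S_55 = -0.8226


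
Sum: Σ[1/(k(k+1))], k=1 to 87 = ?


1/(k(k+1)) = 1/k - 1/(k+1) (partial fractions)
Telescoping: Σ = 1 - 1/88 = 87/88

Sum = 87/88


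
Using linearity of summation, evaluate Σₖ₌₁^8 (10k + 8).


Σ(10k+8) = 10·Σk + 8·n
= 10·36 + 8·8
= 360 + 64 = 424

Σ = 424


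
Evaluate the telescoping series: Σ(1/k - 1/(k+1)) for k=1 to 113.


Telescoping: adjacent terms cancel.
= 1/1 - 1/114
= 1 - 1/114 = 113/114

Sum = 113/114


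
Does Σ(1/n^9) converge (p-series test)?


p-series test: Σ c/n^p converges if p > 1, diverges if p ≤ 1 (constant c > 0 doesn't affect convergence).
p = 9
9 > 1 → CONVERGES

Converges (p = 9 > 1)


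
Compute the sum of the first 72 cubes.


n(n+1)/2 = 72×73/2 = 2628
Σk³ = 2628² = 6906384

Σk³ = 6906384


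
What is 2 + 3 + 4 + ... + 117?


Σₖ₌2^117 k = Σₖ₌₁^117 k − Σₖ₌₁^1 k
= 117·118/2 − 1·2/2
= 6903 − 1 = 6902

Σk = 6902


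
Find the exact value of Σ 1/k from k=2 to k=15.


Σₖ₌2^15 1/k = 1/2 + 1/3 + 1/4 + ... + 1/15
= 835397/360360
≈ 2.3182

Sum = 835397/360360 ≈ 2.3182


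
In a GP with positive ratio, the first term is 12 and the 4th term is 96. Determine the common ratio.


r^(n-1) = aₙ/a₁
r^3 = 96/12 = 8
r = 8^(1/3)
= 2

r = 2


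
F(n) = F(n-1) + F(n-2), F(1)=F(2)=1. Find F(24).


Fibonacci sequence: 1, 1, 2, 3, 5, 8, 13, 21, 34, 55, 89, ...
F(24) = 46368

F(24) = 46368


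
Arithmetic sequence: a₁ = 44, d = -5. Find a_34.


aₙ = a₁ + (n-1)d
= 44 + (34-1)×-5
= 44 - 165
= -121

a_34 = -121


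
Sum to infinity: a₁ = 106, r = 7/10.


S∞ = a₁/(1-r) = 106/(1 - 7/10)
= 106/(3/10)
= 1060/3

S∞ = 1060/3


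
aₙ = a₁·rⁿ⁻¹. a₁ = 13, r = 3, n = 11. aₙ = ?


aₙ = a₁·r^(n-1)
= 13×3^10
= 13×59049
= 767637

a_11 = 767637


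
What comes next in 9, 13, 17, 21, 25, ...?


Pattern: arithmetic (d=4)
Terms: 9, 13, 17, 21, 25
Next term = 29

Next term = 29


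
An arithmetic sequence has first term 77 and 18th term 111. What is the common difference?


d = (aₙ - a₁)/(n-1)
= (111 - 77)/(18-1)
= 34/17 = 2

d = 2


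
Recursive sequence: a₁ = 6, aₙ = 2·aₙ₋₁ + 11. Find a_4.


Computing step by step:
a_1 = 6
a_2 = 23
a_3 = 57
a_4 = 125


a_4 = 125


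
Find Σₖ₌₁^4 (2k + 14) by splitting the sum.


Σ(2k+14) = 2·Σk + 14·n
= 2·10 + 14·4
= 20 + 56 = 76

Σ = 76


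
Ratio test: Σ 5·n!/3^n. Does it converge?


aₙ = 5·n!/3^n
a_{n+1}/aₙ = (n+1)!/3^(n+1) × 3^n/n!  (constant 5 cancels)
= (n+1)/3
L = lim(n→∞) (n+1)/3 = ∞
L > 1 → series DIVERGES

Diverges (ratio test: L = ∞ > 1)


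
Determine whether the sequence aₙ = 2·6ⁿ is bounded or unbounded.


aₙ = 2·6ⁿ → as n→∞, aₙ→∞ (since base 6 > 1)
No finite upper bound exists
The sequence is UNBOUNDED

Unbounded (aₙ → ∞ as n → ∞)


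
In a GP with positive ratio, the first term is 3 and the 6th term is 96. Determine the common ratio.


r^(n-1) = aₙ/a₁
r^5 = 96/3 = 32
r = 32^(1/5)
= 2

r = 2


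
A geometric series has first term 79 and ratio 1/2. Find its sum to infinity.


S∞ = a₁/(1-r) = 79/(1 - 1/2)
= 79/(1/2)
= 158

S∞ = 158


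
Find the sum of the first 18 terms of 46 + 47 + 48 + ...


aₙ = 46 + (18-1)×1 = 63
Sₙ = n(a₁+aₙ)/2 = 18×(46+63)/2
= 18×109/2 = 981

S_18 = 981


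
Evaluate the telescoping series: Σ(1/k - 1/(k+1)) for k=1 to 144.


Telescoping: adjacent terms cancel.
= 1/1 - 1/145
= 1 - 1/145 = 144/145

Sum = 144/145


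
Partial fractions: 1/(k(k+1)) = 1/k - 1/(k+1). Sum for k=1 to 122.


1/(k(k+1)) = 1/k - 1/(k+1) (partial fractions)
Telescoping: Σ = 1 - 1/123 = 122/123

Sum = 122/123


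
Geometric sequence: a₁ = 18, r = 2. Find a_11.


aₙ = a₁·r^(n-1)
= 18×2^10
= 18×1024
= 18432

a_11 = 18432


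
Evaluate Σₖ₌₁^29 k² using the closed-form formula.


n = 29
n(n+1)(2n+1)/6 = 29×30×59/6
= 51330/6 = 8555

Σk² = 8555


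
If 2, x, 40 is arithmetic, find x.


AM = (2 + 40)/2 = 42/2 = 21

AM = 21


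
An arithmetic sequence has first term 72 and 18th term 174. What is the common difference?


d = (aₙ - a₁)/(n-1)
= (174 - 72)/(18-1)
= 102/17 = 6

d = 6


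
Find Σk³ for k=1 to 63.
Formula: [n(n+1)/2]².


n(n+1)/2 = 63×64/2 = 2016
Σk³ = 2016² = 4064256

Σk³ = 4064256


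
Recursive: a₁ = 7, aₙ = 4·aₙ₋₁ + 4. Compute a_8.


Computing step by step:
a_1 = 7
a_2 = 32
a_3 = 132
a_4 = 532
a_5 = 2132
a_6 = 8532
a_7 = 34132
a_8 = 136532


a_8 = 136532


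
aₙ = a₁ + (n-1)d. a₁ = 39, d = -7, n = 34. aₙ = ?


aₙ = a₁ + (n-1)d
= 39 + (34-1)×-7
= 39 - 231
= -192

a_34 = -192


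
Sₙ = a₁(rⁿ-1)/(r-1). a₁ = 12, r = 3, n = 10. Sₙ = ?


Sₙ = 12×(3^10 - 1)/(3 - 1)
= 12×(59049 - 1)/2
= 12×59048/2
= 354288

S_10 = 354288


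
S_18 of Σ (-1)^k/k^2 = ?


S = -1 + 1/4 - 1/9 + 1/16 - 1/25 + 1/36 - 1/49 + 1/64 ± ...
= -0.821
(Full series converges to -π²/12 ≈ -0.8225)

S_18 = -0.821


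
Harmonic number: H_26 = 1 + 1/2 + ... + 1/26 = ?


H_26 = 1/1 + 1/2 + 1/3 + ... + 1/26
= 34395742267/8923714800
≈ 3.8544

H_26 = 34395742267/8923714800 ≈ 3.8544


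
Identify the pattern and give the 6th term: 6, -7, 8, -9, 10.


Pattern: alternating sign, magnitude arithmetic (d=1)
Terms: 6, -7, 8, -9, 10
Next term = -11

Next term = -11


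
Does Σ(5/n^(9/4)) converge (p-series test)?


p-series test: Σ c/n^p converges if p > 1, diverges if p ≤ 1 (constant c > 0 doesn't affect convergence).
p = 9/4
9/4 > 1 → CONVERGES

Converges (p = 9/4 > 1)


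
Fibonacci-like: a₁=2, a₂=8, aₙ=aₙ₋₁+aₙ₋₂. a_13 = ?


Computing iteratively: 2, 8, 10, 18, 28, 46, 74, 120, 194, 314, 508, 822, ...
a_13 = 1330

a_13 = 1330


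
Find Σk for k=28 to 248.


Σₖ₌28^248 k = Σₖ₌₁^248 k − Σₖ₌₁^27 k
= 248·249/2 − 27·28/2
= 30876 − 378 = 30498

Σk = 30498


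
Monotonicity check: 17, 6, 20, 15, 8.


Differences: -11, 14, -5, -7
Difference at position 2 is +14 (> 0) but position 1 is -11 (< 0) — sequence both rises and falls
→ NOT monotonic

Not monotonic


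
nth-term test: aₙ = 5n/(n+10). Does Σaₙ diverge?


lim(n→∞) 5n/(n+10) = 5/1 = 5  (divide numerator and denominator by n)
lim aₙ = 5 ≠ 0 → series DIVERGES

Diverges (lim aₙ = 5 ≠ 0)


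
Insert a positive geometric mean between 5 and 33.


GM = √(5×33) = √165 = 12.8452

GM = 12.8452


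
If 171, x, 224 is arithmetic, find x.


AM = (171 + 224)/2 = 395/2 = 197.5

AM = 197.5


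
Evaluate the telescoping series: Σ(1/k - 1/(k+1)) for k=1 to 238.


Telescoping: adjacent terms cancel.
= 1/1 - 1/239
= 1 - 1/239 = 238/239

Sum = 238/239


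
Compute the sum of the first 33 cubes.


n(n+1)/2 = 33×34/2 = 561
Σk³ = 561² = 314721

Σk³ = 314721


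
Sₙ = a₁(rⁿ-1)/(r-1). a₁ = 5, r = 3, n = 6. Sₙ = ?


Sₙ = 5×(3^6 - 1)/(3 - 1)
= 5×(729 - 1)/2
= 5×728/2
= 1820

S_6 = 1820


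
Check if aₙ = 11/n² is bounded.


a₁ = 11, a₂ = 11/4, a₃ = 11/9, ...
0 < aₙ ≤ 11 for all n ≥ 1
The sequence IS bounded

Bounded (0 < aₙ ≤ 11)


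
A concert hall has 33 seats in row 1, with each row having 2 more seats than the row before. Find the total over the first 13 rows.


aₙ = 33 + (13-1)×2 = 57
Sₙ = n(a₁+aₙ)/2 = 13×(33+57)/2
= 13×90/2 = 585

S_13 = 585


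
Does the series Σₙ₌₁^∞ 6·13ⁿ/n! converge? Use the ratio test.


aₙ = 6·13^n/n!
a_{n+1}/aₙ = 13^(n+1)/(n+1)! × n!/13^n  (constant 6 cancels)
= 13/(n+1)
L = lim(n→∞) 13/(n+1) = 0
L < 1 → series CONVERGES

Converges (ratio test: L = 0 < 1)


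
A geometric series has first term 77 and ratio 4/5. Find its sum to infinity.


S∞ = a₁/(1-r) = 77/(1 - 4/5)
= 77/(1/5)
= 385

S∞ = 385


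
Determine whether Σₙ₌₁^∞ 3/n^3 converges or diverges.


p-series test: Σ c/n^p converges if p > 1, diverges if p ≤ 1 (constant c > 0 doesn't affect convergence).
p = 3
3 > 1 → CONVERGES

Converges (p = 3 > 1)


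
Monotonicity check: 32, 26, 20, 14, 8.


Differences: -6, -6, -6, -6
All differences < 0 → strictly DECREASING

Monotonically decreasing


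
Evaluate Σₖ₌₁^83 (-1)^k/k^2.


S = -1 + 1/4 - 1/9 + 1/16 - 1/25 + 1/36 - 1/49 + 1/64 ± ...
= -0.8225
(Full series converges to -π²/12 ≈ -0.8225)

S_83 = -0.8225


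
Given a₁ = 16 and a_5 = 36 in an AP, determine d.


d = (aₙ - a₁)/(n-1)
= (36 - 16)/(5-1)
= 20/4 = 5

d = 5


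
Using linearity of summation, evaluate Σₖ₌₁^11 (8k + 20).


Σ(8k+20) = 8·Σk + 20·n
= 8·66 + 20·11
= 528 + 220 = 748

Σ = 748


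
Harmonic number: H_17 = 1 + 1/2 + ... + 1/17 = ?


H_17 = 1/1 + 1/2 + 1/3 + ... + 1/17
= 42142223/12252240
≈ 3.4396

H_17 = 42142223/12252240 ≈ 3.4396


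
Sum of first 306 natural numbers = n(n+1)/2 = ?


n(n+1)/2 = 306×307/2 = 93942/2 = 46971

Σk = 46971


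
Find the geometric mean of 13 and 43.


GM = √(13×43) = √559 = 23.6432

GM = 23.6432


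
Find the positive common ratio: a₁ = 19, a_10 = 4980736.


r^(n-1) = aₙ/a₁
r^9 = 4980736/19 = 262144
r = 262144^(1/9)
= 4

r = 4


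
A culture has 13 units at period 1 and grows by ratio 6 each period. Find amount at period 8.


aₙ = a₁·r^(n-1)
= 13×6^7
= 13×279936
= 3639168

a_8 = 3639168


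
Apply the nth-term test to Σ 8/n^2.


lim(n→∞) 8/n^2 = 0
lim aₙ = 0 → nth-term test is INCONCLUSIVE
(Need other tests; this is actually a convergent p-series with p=2 > 1)

Inconclusive (lim aₙ = 0; need another test)


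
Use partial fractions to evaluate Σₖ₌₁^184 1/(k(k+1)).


1/(k(k+1)) = 1/k - 1/(k+1) (partial fractions)
Telescoping: Σ = 1 - 1/185 = 184/185

Sum = 184/185


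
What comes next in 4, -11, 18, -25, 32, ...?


Pattern: alternating sign, magnitude arithmetic (d=7)
Terms: 4, -11, 18, -25, 32
Next term = -39

Next term = -39


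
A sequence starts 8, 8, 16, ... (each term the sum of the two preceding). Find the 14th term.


Computing iteratively: 8, 8, 16, 24, 40, 64, 104, 168, 272, 440, 712, 1152, ...
a_14 = 3016

a_14 = 3016


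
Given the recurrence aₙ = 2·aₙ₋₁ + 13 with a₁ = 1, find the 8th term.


Computing step by step:
a_1 = 1
a_2 = 15
a_3 = 43
a_4 = 99
a_5 = 211
a_6 = 435
a_7 = 883
a_8 = 1779


a_8 = 1779


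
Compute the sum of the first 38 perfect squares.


n = 38
n(n+1)(2n+1)/6 = 38×39×77/6
= 114114/6 = 19019

Σk² = 19019


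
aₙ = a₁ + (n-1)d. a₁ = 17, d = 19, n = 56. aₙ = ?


aₙ = a₁ + (n-1)d
= 17 + (56-1)×19
= 17 + 1045
= 1062

a_56 = 1062


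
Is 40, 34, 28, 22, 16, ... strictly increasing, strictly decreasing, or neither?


Differences: -6, -6, -6, -6
All differences < 0 → strictly DECREASING

Monotonically decreasing


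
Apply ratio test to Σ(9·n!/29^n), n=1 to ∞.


aₙ = 9·n!/29^n
a_{n+1}/aₙ = (n+1)!/29^(n+1) × 29^n/n!  (constant 9 cancels)
= (n+1)/29
L = lim(n→∞) (n+1)/29 = ∞
L > 1 → series DIVERGES

Diverges (ratio test: L = ∞ > 1)


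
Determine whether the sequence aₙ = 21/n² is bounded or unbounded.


a₁ = 21, a₂ = 21/4, a₃ = 21/9, ...
0 < aₙ ≤ 21 for all n ≥ 1
The sequence IS bounded

Bounded (0 < aₙ ≤ 21)


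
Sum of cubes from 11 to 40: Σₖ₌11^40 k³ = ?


Σₖ₌11^40 k³ = [40·41/2]² − [10·11/2]²
= 672400 − 3025 = 669375

Σk³ = 669375


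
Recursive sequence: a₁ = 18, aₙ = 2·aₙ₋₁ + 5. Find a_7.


Computing step by step:
a_1 = 18
a_2 = 41
a_3 = 87
a_4 = 179
a_5 = 363
a_6 = 731
a_7 = 1467


a_7 = 1467


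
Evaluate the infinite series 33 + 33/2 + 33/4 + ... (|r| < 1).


S∞ = a₁/(1-r) = 33/(1 - 1/2)
= 33/(1/2)
= 66

S∞ = 66


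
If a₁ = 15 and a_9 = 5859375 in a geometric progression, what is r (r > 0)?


r^(n-1) = aₙ/a₁
r^8 = 5859375/15 = 390625
r = 390625^(1/8)
= ±5; taking r > 0 gives r = 5

r = 5


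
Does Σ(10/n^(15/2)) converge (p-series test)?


p-series test: Σ c/n^p converges if p > 1, diverges if p ≤ 1 (constant c > 0 doesn't affect convergence).
p = 15/2
15/2 > 1 → CONVERGES

Converges (p = 15/2 > 1)


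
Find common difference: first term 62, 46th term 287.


d = (aₙ - a₁)/(n-1)
= (287 - 62)/(46-1)
= 225/45 = 5

d = 5


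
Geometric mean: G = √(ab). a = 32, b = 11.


GM = √(32×11) = √352 = 18.7617

GM = 18.7617


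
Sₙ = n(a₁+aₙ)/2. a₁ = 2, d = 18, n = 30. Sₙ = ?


aₙ = 2 + (30-1)×18 = 524
Sₙ = n(a₁+aₙ)/2 = 30×(2+524)/2
= 30×526/2 = 7890

S_30 = 7890


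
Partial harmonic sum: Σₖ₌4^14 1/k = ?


Σₖ₌4^14 1/k = 1/4 + 1/5 + 1/6 + ... + 1/14
= 511073/360360
≈ 1.4182

Sum = 511073/360360 ≈ 1.4182


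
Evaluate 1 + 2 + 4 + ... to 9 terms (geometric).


Sₙ = 1×(2^9 - 1)/(2 - 1)
= 1×(512 - 1)/1
= 1×511/1
= 511

S_9 = 511


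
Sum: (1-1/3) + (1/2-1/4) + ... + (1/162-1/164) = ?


Telescoping with gap 2: two head and two tail terms survive.
= (1 + 1/2) - (1/163 + 1/164)
= 3/2 - 1/163 - 1/164 = 39771/26732

Sum = 39771/26732


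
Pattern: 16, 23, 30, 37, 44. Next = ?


Pattern: arithmetic (d=7)
Terms: 16, 23, 30, 37, 44
Next term = 51

Next term = 51


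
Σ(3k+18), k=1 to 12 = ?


Σ(3k+18) = 3·Σk + 18·n
= 3·78 + 18·12
= 234 + 216 = 450

Σ = 450


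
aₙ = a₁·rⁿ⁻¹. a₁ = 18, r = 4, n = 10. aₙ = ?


aₙ = a₁·r^(n-1)
= 18×4^9
= 18×262144
= 4718592

a_10 = 4718592


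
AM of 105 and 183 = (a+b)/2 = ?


AM = (105 + 183)/2 = 288/2 = 144

AM = 144


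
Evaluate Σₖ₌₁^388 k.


n(n+1)/2 = 388×389/2 = 150932/2 = 75466

Σk = 75466


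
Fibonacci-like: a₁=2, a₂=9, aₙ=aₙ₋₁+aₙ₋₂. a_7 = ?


Computing iteratively: 2, 9, 11, 20, 31, 51, 82
a_7 = 82

a_7 = 82


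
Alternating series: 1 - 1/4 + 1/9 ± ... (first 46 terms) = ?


S = 1 - 1/4 + 1/9 - 1/16 + 1/25 - 1/36 + 1/49 - 1/64 ± ...
= 0.8222
(Full series converges to +π²/12 ≈ +0.8225)

S_46 = 0.8222


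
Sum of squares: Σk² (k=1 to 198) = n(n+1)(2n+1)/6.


n = 198
n(n+1)(2n+1)/6 = 198×199×397/6
= 15642594/6 = 2607099

Σk² = 2607099


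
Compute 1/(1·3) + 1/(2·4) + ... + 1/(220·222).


1/(k(k+2)) = (1/2)·(1/k - 1/(k+2)) (partial fractions)
Telescoping: Σ = (1/2)·(1 + 1/2 - 1/221 - 1/222) = 36575/49062

Sum = 36575/49062


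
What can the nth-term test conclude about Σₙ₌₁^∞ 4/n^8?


lim(n→∞) 4/n^8 = 0
lim aₙ = 0 → nth-term test is INCONCLUSIVE
(Need other tests; this is actually a convergent p-series with p=8 > 1)

Inconclusive (lim aₙ = 0; need another test)


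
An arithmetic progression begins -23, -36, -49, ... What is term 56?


aₙ = a₁ + (n-1)d
= -23 + (56-1)×-13
= -23 - 715
= -738

a_56 = -738


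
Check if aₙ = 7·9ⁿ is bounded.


aₙ = 7·9ⁿ → as n→∞, aₙ→∞ (since base 9 > 1)
No finite upper bound exists
The sequence is UNBOUNDED

Unbounded (aₙ → ∞ as n → ∞)


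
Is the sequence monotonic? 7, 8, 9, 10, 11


Differences: 1, 1, 1, 1
All differences > 0 → strictly INCREASING

Monotonically increasing


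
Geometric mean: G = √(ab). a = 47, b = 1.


GM = √(47×1) = √47 = 6.8557

GM = 6.8557


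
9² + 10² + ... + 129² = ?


Σₖ₌9^129 k² = Σₖ₌₁^129 k² − Σₖ₌₁^8 k²
= 129·130·259/6 − 8·9·17/6
= 723905 − 204 = 723701

Σk² = 723701


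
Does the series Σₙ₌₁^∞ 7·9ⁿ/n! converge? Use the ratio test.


aₙ = 7·9^n/n!
a_{n+1}/aₙ = 9^(n+1)/(n+1)! × n!/9^n  (constant 7 cancels)
= 9/(n+1)
L = lim(n→∞) 9/(n+1) = 0
L < 1 → series CONVERGES

Converges (ratio test: L = 0 < 1)


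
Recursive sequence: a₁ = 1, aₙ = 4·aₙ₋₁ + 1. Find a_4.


Computing step by step:
a_1 = 1
a_2 = 5
a_3 = 21
a_4 = 85


a_4 = 85


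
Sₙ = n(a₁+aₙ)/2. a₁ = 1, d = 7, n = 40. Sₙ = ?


aₙ = 1 + (40-1)×7 = 274
Sₙ = n(a₁+aₙ)/2 = 40×(1+274)/2
= 40×275/2 = 5500

S_40 = 5500


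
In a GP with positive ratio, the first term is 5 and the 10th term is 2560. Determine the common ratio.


r^(n-1) = aₙ/a₁
r^9 = 2560/5 = 512
r = 512^(1/9)
= 2

r = 2


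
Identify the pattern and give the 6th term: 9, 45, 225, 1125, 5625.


Pattern: geometric (r=5)
Terms: 9, 45, 225, 1125, 5625
Next term = 28125

Next term = 28125


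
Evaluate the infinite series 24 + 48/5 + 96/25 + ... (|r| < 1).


S∞ = a₁/(1-r) = 24/(1 - 2/5)
= 24/(3/5)
= 40

S∞ = 40


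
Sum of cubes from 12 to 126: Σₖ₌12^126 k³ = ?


Σₖ₌12^126 k³ = [126·127/2]² − [11·12/2]²
= 64016001 − 4356 = 64011645

Σk³ = 64011645


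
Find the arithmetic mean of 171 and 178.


AM = (171 + 178)/2 = 349/2 = 174.5

AM = 174.5


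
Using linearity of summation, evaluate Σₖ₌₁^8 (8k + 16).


Σ(8k+16) = 8·Σk + 16·n
= 8·36 + 16·8
= 288 + 128 = 416

Σ = 416


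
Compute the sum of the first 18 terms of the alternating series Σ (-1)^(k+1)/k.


S = 1 - 1/2 + 1/3 - 1/4 + 1/5 - 1/6 + 1/7 - 1/8 ± ...
= 0.6661
(Full series converges to +ln(2) ≈ +0.6931)

S_18 = 0.6661


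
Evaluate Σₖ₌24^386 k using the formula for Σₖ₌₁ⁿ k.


Σₖ₌24^386 k = Σₖ₌₁^386 k − Σₖ₌₁^23 k
= 386·387/2 − 23·24/2
= 74691 − 276 = 74415

Σk = 74415


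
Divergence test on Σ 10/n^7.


lim(n→∞) 10/n^7 = 0
lim aₙ = 0 → nth-term test is INCONCLUSIVE
(Need other tests; this is actually a convergent p-series with p=7 > 1)

Inconclusive (lim aₙ = 0; need another test)


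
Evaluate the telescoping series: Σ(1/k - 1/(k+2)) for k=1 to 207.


Telescoping with gap 2: two head and two tail terms survive.
= (1 + 1/2) - (1/208 + 1/209)
= 3/2 - 1/208 - 1/209 = 64791/43472

Sum = 64791/43472


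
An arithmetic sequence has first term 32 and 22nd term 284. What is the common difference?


d = (aₙ - a₁)/(n-1)
= (284 - 32)/(22-1)
= 252/21 = 12

d = 12


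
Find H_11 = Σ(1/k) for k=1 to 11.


H_11 = 1/1 + 1/2 + 1/3 + ... + 1/11
= 83711/27720
≈ 3.0199

H_11 = 83711/27720 ≈ 3.0199


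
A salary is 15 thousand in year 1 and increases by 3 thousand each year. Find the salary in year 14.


aₙ = a₁ + (n-1)d
= 15 + (14-1)×3
= 15 + 39
= 54

a_14 = 54


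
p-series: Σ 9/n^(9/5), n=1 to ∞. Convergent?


p-series test: Σ c/n^p converges if p > 1, diverges if p ≤ 1 (constant c > 0 doesn't affect convergence).
p = 9/5
9/5 > 1 → CONVERGES

Converges (p = 9/5 > 1)


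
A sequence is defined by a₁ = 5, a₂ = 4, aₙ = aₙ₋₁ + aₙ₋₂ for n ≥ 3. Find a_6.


Computing iteratively: 5, 4, 9, 13, 22, 35
a_6 = 35

a_6 = 35


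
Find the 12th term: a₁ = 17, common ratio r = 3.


aₙ = a₁·r^(n-1)
= 17×3^11
= 17×177147
= 3011499

a_12 = 3011499


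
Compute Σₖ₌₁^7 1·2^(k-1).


Sₙ = 1×(2^7 - 1)/(2 - 1)
= 1×(128 - 1)/1
= 1×127/1
= 127

S_7 = 127


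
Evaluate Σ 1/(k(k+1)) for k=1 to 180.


1/(k(k+1)) = 1/k - 1/(k+1) (partial fractions)
Telescoping: Σ = 1 - 1/181 = 180/181

Sum = 180/181


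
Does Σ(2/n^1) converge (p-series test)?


p-series test: Σ c/n^p converges if p > 1, diverges if p ≤ 1 (constant c > 0 doesn't affect convergence).
p = 1
1 ≤ 1 → DIVERGES

Diverges (p = 1 ≤ 1)


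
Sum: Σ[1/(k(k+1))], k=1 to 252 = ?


1/(k(k+1)) = 1/k - 1/(k+1) (partial fractions)
Telescoping: Σ = 1 - 1/253 = 252/253

Sum = 252/253


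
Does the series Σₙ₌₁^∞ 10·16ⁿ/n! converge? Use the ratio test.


aₙ = 10·16^n/n!
a_{n+1}/aₙ = 16^(n+1)/(n+1)! × n!/16^n  (constant 10 cancels)
= 16/(n+1)
L = lim(n→∞) 16/(n+1) = 0
L < 1 → series CONVERGES

Converges (ratio test: L = 0 < 1)


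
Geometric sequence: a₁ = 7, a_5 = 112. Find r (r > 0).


r^(n-1) = aₙ/a₁
r^4 = 112/7 = 16
r = 16^(1/4)
= ±2; taking r > 0 gives r = 2

r = 2


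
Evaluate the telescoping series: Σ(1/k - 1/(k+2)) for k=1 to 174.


Telescoping with gap 2: two head and two tail terms survive.
= (1 + 1/2) - (1/175 + 1/176)
= 3/2 - 1/175 - 1/176 = 45849/30800

Sum = 45849/30800


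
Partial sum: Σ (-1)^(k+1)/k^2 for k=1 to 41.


S = 1 - 1/4 + 1/9 - 1/16 + 1/25 - 1/36 + 1/49 - 1/64 ± ...
= 0.8228
(Full series converges to +π²/12 ≈ +0.8225)

S_41 = 0.8228


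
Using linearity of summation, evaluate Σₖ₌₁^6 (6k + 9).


Σ(6k+9) = 6·Σk + 9·n
= 6·21 + 9·6
= 126 + 54 = 180

Σ = 180


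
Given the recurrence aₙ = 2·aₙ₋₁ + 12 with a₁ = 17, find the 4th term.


Computing step by step:
a_1 = 17
a_2 = 46
a_3 = 104
a_4 = 220


a_4 = 220


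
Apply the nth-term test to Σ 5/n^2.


lim(n→∞) 5/n^2 = 0
lim aₙ = 0 → nth-term test is INCONCLUSIVE
(Need other tests; this is actually a convergent p-series with p=2 > 1)

Inconclusive (lim aₙ = 0; need another test)
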